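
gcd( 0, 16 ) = 16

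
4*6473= 25892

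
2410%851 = 708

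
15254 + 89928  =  105182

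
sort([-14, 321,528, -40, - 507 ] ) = [ - 507 , - 40,-14 , 321, 528] 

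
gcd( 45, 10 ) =5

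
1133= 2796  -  1663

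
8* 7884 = 63072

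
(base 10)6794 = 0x1A8A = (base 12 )3B22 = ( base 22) e0i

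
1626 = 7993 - 6367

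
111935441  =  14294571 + 97640870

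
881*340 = 299540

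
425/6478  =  425/6478 =0.07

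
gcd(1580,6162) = 158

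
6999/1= 6999 = 6999.00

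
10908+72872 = 83780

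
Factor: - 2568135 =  - 3^1*5^1*19^1*9011^1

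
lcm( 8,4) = 8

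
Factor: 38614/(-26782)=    - 19307/13391 =-7^( - 1)*43^1*449^1*1913^ (  -  1)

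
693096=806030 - 112934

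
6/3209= 6/3209 =0.00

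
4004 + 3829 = 7833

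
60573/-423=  - 144 + 113/141=- 143.20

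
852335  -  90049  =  762286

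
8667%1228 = 71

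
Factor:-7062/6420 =-11/10 = - 2^( -1) * 5^ ( - 1) *11^1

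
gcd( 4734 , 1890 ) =18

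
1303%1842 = 1303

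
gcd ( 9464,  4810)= 26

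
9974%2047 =1786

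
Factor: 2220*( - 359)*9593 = -7645429140= - 2^2*3^1*5^1*37^1*53^1*181^1*359^1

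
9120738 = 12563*726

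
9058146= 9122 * 993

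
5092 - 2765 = 2327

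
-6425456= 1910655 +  - 8336111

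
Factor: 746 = 2^1*373^1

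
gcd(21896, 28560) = 952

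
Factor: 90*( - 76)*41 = -280440 = - 2^3*3^2*5^1 * 19^1 * 41^1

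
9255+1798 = 11053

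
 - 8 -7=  - 15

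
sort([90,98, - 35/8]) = [ - 35/8, 90,98 ]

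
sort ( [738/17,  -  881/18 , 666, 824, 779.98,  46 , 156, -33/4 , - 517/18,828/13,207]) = [ -881/18, - 517/18,-33/4 , 738/17 , 46 , 828/13,156, 207, 666,779.98, 824 ]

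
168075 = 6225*27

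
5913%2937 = 39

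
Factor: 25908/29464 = 2^(-1 ) * 3^1*17^1*29^( - 1 )=51/58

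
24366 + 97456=121822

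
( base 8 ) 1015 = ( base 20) 165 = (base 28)il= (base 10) 525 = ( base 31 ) gt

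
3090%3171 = 3090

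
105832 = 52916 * 2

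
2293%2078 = 215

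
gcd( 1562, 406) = 2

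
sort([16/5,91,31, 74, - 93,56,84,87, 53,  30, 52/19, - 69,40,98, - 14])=[ - 93,-69, - 14, 52/19, 16/5, 30,31,40,53, 56,74, 84,87,91,98]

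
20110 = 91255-71145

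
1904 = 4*476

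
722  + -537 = 185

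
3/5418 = 1/1806  =  0.00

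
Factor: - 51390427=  - 11^1*4671857^1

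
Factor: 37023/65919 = 41/73= 41^1*73^(-1) 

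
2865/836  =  3 + 357/836 = 3.43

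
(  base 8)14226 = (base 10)6294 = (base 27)8h3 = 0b1100010010110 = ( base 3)22122010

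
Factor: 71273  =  263^1*271^1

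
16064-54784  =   - 38720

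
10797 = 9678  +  1119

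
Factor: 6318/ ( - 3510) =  - 9/5 = - 3^2*5^( - 1 ) 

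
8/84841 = 8/84841  =  0.00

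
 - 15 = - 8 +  - 7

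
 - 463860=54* (-8590 ) 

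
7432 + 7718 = 15150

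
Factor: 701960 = 2^3*5^1*7^1*23^1*109^1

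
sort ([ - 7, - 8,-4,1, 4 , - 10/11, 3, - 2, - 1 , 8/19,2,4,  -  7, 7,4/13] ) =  [ - 8, - 7,-7, - 4, -2, - 1, - 10/11,  4/13,8/19,1, 2, 3,4, 4, 7]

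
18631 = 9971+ 8660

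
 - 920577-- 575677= - 344900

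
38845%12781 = 502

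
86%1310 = 86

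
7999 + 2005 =10004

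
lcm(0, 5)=0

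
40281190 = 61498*655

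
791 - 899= - 108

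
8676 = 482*18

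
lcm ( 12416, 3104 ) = 12416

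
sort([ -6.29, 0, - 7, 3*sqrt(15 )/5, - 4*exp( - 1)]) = [ - 7, - 6.29,  -  4*exp(-1), 0, 3*sqrt (15) /5]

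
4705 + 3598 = 8303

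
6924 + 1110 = 8034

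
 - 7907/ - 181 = 43 + 124/181 = 43.69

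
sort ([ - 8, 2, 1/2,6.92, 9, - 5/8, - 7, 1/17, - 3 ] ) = [ - 8, - 7, - 3, - 5/8,1/17 , 1/2, 2, 6.92,9 ] 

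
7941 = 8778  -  837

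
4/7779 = 4/7779  =  0.00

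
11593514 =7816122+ 3777392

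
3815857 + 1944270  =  5760127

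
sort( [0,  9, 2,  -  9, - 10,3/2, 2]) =[ - 10, - 9, 0,3/2 , 2, 2,9]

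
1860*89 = 165540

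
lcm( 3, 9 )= 9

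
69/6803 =69/6803= 0.01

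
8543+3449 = 11992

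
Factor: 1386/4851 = 2/7=2^1*7^( - 1) 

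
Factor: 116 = 2^2*29^1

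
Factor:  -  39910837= - 43^1 *928159^1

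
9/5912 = 9/5912 = 0.00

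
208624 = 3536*59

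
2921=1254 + 1667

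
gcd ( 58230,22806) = 18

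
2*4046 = 8092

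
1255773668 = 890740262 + 365033406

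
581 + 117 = 698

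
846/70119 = 94/7791 =0.01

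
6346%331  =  57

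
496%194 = 108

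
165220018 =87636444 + 77583574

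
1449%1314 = 135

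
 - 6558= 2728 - 9286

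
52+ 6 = 58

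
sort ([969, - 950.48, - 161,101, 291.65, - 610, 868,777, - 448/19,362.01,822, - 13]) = [  -  950.48, - 610, - 161,-448/19, - 13, 101, 291.65 , 362.01,777, 822, 868, 969]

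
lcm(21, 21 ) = 21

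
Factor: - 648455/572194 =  - 2^(-1)*5^1 * 7^(-1 )*23^ ( - 1 )*53^1 *1777^( - 1)*2447^1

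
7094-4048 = 3046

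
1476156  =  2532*583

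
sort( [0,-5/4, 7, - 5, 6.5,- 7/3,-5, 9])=[  -  5, - 5,-7/3, - 5/4, 0, 6.5,7, 9] 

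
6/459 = 2/153 = 0.01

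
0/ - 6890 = 0/1=   - 0.00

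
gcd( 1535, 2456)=307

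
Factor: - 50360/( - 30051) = 2^3*3^( - 4)*5^1 * 7^( - 1) * 53^ (  -  1 ) * 1259^1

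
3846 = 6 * 641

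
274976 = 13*21152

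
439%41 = 29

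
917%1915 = 917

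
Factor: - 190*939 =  - 178410=-2^1* 3^1 * 5^1*19^1*313^1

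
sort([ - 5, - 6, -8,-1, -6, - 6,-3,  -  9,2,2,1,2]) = [- 9,  -  8, - 6, -6,-6,  -  5,  -  3,-1,1,2,2, 2] 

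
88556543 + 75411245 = 163967788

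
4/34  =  2/17 = 0.12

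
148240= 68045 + 80195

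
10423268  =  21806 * 478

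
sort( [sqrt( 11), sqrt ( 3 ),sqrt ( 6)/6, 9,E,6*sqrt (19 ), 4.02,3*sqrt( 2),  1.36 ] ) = [sqrt( 6)/6, 1.36, sqrt( 3 ),E, sqrt( 11) , 4.02, 3*sqrt( 2),9,6*sqrt( 19 ) ] 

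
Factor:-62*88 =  - 5456 = - 2^4 * 11^1 *31^1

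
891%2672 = 891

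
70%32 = 6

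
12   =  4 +8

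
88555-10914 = 77641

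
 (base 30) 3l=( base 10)111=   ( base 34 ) 39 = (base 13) 87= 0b1101111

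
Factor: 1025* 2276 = 2332900 = 2^2 * 5^2*41^1 * 569^1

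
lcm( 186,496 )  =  1488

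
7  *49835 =348845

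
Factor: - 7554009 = - 3^1*2518003^1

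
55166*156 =8605896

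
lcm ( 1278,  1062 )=75402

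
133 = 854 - 721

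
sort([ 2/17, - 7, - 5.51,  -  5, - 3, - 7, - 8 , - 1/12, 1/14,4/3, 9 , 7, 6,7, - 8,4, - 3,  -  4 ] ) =[ - 8, - 8, - 7,-7,  -  5.51, - 5,-4, - 3, - 3, - 1/12,1/14,2/17,4/3,4  ,  6,7,7,  9 ]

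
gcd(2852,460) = 92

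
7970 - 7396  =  574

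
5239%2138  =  963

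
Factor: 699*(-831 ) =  - 580869 = -  3^2*233^1*277^1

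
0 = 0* ( - 5205)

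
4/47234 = 2/23617 = 0.00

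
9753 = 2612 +7141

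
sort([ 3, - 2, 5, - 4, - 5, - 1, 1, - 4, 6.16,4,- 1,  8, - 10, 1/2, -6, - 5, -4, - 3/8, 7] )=[ -10 , - 6 , - 5, - 5, - 4, - 4, - 4, - 2, - 1,- 1, - 3/8 , 1/2, 1,3  ,  4, 5,  6.16, 7, 8 ]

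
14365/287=14365/287 = 50.05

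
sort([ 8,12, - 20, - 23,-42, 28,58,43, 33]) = [ - 42, - 23, - 20, 8,12, 28,33, 43,58 ] 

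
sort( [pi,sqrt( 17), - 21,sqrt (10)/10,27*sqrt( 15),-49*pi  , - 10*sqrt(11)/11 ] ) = [ - 49 * pi, - 21,  -  10*sqrt(11) /11,sqrt(10 )/10,pi,sqrt(17),27*sqrt(15)] 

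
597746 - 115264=482482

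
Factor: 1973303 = 71^1*27793^1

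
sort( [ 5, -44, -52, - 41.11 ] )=[ - 52, - 44,- 41.11, 5]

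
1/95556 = 1/95556 = 0.00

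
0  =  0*30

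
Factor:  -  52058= - 2^1*26029^1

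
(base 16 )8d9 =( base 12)1389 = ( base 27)32o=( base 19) 654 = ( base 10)2265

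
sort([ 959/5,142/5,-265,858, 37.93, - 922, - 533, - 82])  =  [ - 922 ,  -  533,  -  265, - 82,142/5,37.93 , 959/5,858 ]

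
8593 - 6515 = 2078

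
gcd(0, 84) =84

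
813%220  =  153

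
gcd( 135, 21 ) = 3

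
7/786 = 7/786 = 0.01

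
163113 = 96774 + 66339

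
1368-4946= -3578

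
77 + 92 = 169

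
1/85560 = 1/85560 = 0.00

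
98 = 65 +33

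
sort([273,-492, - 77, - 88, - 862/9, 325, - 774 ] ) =[ - 774, - 492,  -  862/9 ,-88, - 77, 273,  325]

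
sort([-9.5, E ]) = [-9.5,E ] 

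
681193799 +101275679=782469478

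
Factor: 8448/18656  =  24/53= 2^3*3^1*53^( - 1)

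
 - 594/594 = -1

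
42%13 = 3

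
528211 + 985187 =1513398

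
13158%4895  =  3368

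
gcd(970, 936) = 2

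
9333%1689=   888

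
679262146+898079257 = 1577341403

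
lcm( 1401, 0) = 0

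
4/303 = 4/303 = 0.01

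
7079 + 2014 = 9093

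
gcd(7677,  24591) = 3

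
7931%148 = 87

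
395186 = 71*5566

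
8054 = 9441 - 1387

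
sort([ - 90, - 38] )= [ - 90,  -  38 ]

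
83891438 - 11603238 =72288200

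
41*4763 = 195283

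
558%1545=558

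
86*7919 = 681034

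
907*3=2721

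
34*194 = 6596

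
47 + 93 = 140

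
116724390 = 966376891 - 849652501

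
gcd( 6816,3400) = 8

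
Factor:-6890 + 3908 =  - 2^1*  3^1 *7^1*71^1 = - 2982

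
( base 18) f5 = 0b100010011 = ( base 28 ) 9N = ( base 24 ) bb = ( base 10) 275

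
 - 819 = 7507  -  8326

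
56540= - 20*( - 2827)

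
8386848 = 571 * 14688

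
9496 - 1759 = 7737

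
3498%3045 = 453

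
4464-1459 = 3005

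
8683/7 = 8683/7 = 1240.43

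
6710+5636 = 12346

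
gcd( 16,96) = 16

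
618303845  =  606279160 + 12024685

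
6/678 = 1/113  =  0.01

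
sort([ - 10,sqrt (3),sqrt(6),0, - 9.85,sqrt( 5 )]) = [ - 10, - 9.85,0,sqrt ( 3 ),sqrt (5 ), sqrt( 6 )]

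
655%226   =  203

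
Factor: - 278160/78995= -2^4*3^1*7^( - 1) * 19^1 * 37^( - 1 ) = - 912/259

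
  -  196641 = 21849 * ( - 9 ) 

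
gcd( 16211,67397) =1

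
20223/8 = 20223/8 = 2527.88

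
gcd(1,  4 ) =1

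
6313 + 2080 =8393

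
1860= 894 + 966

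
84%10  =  4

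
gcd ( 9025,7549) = 1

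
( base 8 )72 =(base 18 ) 34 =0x3A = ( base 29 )20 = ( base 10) 58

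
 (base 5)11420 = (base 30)sk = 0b1101011100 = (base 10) 860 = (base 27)14N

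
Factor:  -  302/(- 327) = 2^1*3^( - 1)*109^( -1 )*151^1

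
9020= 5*1804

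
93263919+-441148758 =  - 347884839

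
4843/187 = 4843/187 = 25.90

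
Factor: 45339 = 3^1*7^1*17^1*127^1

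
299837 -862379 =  - 562542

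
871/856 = 871/856= 1.02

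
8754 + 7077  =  15831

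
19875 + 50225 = 70100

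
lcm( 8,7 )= 56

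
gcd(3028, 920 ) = 4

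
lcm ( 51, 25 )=1275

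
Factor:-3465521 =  - 31^1*111791^1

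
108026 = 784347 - 676321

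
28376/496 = 57 + 13/62 = 57.21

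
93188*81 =7548228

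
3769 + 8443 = 12212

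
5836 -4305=1531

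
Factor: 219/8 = 2^( - 3 )*3^1*73^1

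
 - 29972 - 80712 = -110684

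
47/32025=47/32025 =0.00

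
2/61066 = 1/30533 = 0.00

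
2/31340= 1/15670 = 0.00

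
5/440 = 1/88  =  0.01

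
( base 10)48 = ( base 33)1F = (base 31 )1h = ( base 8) 60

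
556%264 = 28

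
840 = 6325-5485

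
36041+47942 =83983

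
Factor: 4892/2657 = 2^2 * 1223^1 * 2657^(-1)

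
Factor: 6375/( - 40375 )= -3^1*19^ ( - 1)=- 3/19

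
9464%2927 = 683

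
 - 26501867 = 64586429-91088296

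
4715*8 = 37720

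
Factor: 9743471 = 9743471^1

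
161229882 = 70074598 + 91155284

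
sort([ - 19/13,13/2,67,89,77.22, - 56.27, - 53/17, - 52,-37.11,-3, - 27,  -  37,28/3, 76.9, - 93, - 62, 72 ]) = [ - 93, - 62, - 56.27, - 52, -37.11,-37, - 27,-53/17, - 3, - 19/13, 13/2,28/3,67,72,76.9,77.22, 89 ] 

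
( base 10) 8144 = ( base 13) 3926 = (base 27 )B4H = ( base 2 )1111111010000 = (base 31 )8em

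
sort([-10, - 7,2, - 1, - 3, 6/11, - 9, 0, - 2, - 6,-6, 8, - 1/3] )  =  [ - 10, - 9, - 7, - 6, - 6,  -  3, - 2, - 1,-1/3,0, 6/11,  2, 8 ]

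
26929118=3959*6802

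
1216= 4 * 304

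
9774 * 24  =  234576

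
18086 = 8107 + 9979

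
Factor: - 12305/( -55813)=5^1*23^1 *107^1*55813^( - 1 ) 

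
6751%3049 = 653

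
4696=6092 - 1396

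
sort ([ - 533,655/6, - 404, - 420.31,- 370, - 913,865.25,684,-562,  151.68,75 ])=[ - 913,- 562, - 533, - 420.31, - 404, - 370, 75, 655/6,151.68,684,865.25]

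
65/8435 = 13/1687=0.01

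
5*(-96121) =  - 480605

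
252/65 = 252/65 = 3.88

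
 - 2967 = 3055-6022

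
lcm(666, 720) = 26640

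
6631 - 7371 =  - 740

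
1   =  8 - 7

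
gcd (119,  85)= 17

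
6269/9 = 6269/9 =696.56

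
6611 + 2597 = 9208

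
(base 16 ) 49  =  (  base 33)27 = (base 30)2d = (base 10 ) 73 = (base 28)2h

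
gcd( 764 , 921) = 1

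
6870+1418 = 8288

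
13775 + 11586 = 25361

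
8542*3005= 25668710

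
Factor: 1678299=3^1*7^4*233^1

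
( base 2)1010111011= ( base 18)22F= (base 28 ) OR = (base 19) 1HF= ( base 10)699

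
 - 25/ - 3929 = 25/3929 = 0.01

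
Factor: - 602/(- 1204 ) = 1/2 = 2^( - 1 ) 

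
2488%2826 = 2488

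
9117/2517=3039/839 = 3.62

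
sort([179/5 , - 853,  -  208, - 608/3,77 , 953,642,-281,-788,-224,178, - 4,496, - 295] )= [ -853,-788, - 295 , - 281, - 224, - 208,-608/3, - 4, 179/5,77,178 , 496,642,953 ] 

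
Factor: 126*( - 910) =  - 114660 = - 2^2 * 3^2 * 5^1*7^2 * 13^1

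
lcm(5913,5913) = 5913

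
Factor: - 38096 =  - 2^4*2381^1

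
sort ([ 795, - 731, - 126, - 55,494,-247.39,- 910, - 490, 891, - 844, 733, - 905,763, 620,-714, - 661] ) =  [ - 910, - 905, - 844, - 731,-714, - 661, - 490, - 247.39, - 126, - 55, 494,620, 733 , 763 , 795, 891]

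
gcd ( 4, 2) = 2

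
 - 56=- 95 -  - 39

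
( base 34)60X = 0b1101100111001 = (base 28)8OP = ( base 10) 6969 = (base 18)1393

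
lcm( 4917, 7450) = 245850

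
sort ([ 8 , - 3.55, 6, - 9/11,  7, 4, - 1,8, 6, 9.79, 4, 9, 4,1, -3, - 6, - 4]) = [ - 6,-4,-3.55, -3,-1, - 9/11,1,4, 4, 4, 6, 6 , 7,  8, 8,9  ,  9.79]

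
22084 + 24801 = 46885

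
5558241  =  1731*3211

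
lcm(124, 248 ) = 248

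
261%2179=261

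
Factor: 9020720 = 2^4*5^1 * 112759^1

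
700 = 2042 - 1342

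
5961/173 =34 + 79/173 = 34.46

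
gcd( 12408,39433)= 47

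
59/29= 59/29   =  2.03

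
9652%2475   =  2227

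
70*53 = 3710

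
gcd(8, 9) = 1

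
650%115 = 75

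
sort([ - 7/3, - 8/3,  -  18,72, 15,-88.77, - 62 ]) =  [ - 88.77, - 62,-18,-8/3,-7/3, 15, 72 ] 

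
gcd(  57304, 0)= 57304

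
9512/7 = 9512/7 = 1358.86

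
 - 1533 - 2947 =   -  4480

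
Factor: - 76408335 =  - 3^2*5^1*31^1 * 54773^1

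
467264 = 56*8344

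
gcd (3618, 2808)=54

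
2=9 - 7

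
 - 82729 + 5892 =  - 76837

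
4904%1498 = 410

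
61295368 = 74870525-13575157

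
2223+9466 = 11689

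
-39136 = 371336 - 410472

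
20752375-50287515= - 29535140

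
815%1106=815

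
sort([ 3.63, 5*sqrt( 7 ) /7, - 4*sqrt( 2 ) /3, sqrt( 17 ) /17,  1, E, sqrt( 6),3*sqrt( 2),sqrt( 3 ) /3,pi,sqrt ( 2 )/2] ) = [ - 4 *sqrt( 2 )/3,  sqrt ( 17 ) /17,  sqrt (3) /3, sqrt( 2 )/2, 1, 5*sqrt( 7 ) /7,sqrt(6 ), E,pi, 3.63, 3*sqrt ( 2) ] 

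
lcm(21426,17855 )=107130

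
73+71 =144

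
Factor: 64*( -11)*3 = - 2112  =  - 2^6 * 3^1 *11^1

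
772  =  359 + 413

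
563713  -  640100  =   - 76387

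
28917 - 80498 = -51581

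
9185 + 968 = 10153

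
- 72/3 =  -24 = - 24.00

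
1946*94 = 182924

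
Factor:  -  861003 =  - 3^3*11^1 * 13^1*223^1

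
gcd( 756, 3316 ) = 4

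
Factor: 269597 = 269597^1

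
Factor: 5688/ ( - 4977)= - 8/7  =  - 2^3*7^( - 1 ) 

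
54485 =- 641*( - 85)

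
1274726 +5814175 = 7088901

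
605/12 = 50 + 5/12 = 50.42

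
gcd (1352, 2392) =104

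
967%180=67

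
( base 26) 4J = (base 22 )5d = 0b1111011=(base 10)123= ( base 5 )443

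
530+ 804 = 1334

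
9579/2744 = 3 + 1347/2744 = 3.49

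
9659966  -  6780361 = 2879605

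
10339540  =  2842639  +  7496901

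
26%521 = 26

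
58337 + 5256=63593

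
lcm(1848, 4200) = 46200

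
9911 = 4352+5559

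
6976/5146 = 3488/2573 =1.36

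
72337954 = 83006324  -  10668370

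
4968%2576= 2392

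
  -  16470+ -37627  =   - 54097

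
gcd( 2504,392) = 8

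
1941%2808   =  1941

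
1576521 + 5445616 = 7022137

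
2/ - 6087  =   - 1 + 6085/6087 = - 0.00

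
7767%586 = 149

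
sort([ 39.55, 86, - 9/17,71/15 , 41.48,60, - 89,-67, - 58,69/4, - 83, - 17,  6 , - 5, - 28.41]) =[  -  89, - 83, - 67, - 58,- 28.41, - 17,-5, - 9/17, 71/15,  6, 69/4,  39.55,  41.48,  60,86 ]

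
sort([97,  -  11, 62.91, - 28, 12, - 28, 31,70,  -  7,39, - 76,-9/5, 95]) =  [ - 76,  -  28, - 28,-11, - 7, - 9/5 , 12,31 , 39, 62.91,70, 95,97]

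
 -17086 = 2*( - 8543 )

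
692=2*346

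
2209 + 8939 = 11148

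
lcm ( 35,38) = 1330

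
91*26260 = 2389660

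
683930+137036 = 820966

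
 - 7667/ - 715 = 697/65 = 10.72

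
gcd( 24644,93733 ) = 1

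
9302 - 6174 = 3128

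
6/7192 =3/3596 = 0.00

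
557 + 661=1218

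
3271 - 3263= 8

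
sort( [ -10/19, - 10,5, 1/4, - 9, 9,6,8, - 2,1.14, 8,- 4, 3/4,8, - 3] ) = [-10, - 9, - 4,- 3, - 2, - 10/19,1/4, 3/4 , 1.14,5, 6, 8, 8, 8, 9]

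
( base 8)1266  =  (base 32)LM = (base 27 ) PJ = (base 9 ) 851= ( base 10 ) 694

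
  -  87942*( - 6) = 527652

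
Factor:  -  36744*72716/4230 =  - 445312784/705 = -2^4*3^( - 1)*5^( - 1 )*7^3*47^(-1)*53^1*1531^1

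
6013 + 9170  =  15183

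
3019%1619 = 1400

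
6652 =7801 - 1149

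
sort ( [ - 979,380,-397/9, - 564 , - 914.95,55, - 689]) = [ - 979, - 914.95, - 689, - 564, -397/9, 55, 380] 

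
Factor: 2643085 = 5^1*139^1*3803^1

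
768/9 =256/3 = 85.33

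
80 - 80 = 0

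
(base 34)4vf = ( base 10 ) 5693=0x163d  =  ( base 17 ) 12BF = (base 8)13075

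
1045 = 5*209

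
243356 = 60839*4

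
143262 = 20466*7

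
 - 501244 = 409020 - 910264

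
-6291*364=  - 2289924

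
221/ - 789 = - 1 + 568/789=-0.28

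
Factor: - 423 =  - 3^2*47^1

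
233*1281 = 298473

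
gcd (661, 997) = 1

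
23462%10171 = 3120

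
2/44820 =1/22410 = 0.00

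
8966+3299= 12265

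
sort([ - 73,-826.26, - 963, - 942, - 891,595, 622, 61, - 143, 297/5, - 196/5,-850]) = [ - 963 ,-942,- 891,- 850, - 826.26,-143,  -  73,- 196/5, 297/5, 61,595, 622]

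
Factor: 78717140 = 2^2*5^1  *  17^1 * 127^1*1823^1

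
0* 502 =0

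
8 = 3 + 5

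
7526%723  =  296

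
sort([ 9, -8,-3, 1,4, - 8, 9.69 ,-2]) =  [ -8, - 8, - 3, - 2, 1,4, 9,9.69]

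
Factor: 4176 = 2^4*3^2*29^1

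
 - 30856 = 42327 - 73183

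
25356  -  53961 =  - 28605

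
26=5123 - 5097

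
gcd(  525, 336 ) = 21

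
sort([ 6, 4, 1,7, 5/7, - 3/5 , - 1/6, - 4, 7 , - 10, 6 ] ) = [ - 10, - 4 , - 3/5, - 1/6, 5/7,  1, 4, 6,6, 7, 7] 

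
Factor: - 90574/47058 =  - 179/93 = -  3^( - 1)*31^ ( - 1 ) * 179^1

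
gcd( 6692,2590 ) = 14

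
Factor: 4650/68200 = 3/44 = 2^ ( - 2) * 3^1*11^( - 1 ) 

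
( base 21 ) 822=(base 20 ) 8IC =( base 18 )B08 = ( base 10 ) 3572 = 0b110111110100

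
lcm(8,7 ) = 56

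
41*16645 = 682445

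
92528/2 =46264 = 46264.00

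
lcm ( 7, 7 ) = 7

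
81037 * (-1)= - 81037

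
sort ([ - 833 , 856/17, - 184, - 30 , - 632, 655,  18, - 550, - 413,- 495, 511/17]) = [ - 833,-632,-550 ,- 495, - 413, - 184, - 30,18 , 511/17, 856/17,  655 ]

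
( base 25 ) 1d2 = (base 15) 437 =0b1110111000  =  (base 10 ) 952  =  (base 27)187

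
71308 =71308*1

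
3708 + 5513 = 9221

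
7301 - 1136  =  6165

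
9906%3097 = 615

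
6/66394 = 3/33197 =0.00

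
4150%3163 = 987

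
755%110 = 95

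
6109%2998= 113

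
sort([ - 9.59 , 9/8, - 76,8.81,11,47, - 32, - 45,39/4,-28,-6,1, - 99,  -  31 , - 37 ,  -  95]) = [ - 99,  -  95,  -  76,  -  45,-37,-32 , - 31,-28,  -  9.59, - 6,1,9/8,8.81,39/4, 11,47 ]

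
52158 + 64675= 116833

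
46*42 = 1932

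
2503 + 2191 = 4694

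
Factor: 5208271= 41^1* 127031^1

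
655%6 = 1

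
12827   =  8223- - 4604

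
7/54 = 7/54 = 0.13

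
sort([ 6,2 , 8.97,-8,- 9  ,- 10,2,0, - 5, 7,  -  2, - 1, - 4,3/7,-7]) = [- 10 , - 9,-8,-7, - 5,-4, - 2, - 1,0,3/7, 2,2 , 6,7, 8.97]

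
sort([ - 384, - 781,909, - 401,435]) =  [ - 781, - 401 , - 384, 435,909]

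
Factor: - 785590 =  - 2^1*5^1* 13^1*6043^1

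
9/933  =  3/311 = 0.01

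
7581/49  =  1083/7  =  154.71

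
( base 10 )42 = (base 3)1120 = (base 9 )46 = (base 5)132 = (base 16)2a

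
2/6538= 1/3269  =  0.00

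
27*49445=1335015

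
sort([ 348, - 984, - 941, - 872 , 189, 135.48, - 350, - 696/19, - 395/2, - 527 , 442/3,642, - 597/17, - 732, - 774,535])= [ - 984, - 941,- 872, -774, - 732,-527,  -  350, -395/2, - 696/19, - 597/17,135.48,442/3,189,348,535,642 ] 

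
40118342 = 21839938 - -18278404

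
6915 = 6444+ 471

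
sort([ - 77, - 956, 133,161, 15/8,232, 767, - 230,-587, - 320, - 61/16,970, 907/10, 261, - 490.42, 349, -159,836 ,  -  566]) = [ - 956, - 587, - 566, - 490.42, - 320,-230,-159, - 77,-61/16,  15/8 , 907/10,133, 161,232,261, 349,767, 836, 970]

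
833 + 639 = 1472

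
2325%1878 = 447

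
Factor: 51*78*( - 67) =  - 266526 = - 2^1 * 3^2*13^1*17^1*67^1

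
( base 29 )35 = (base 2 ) 1011100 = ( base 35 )2M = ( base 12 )78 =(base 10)92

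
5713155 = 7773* 735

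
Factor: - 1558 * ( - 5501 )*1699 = 2^1*19^1*41^1*1699^1 * 5501^1 = 14561378042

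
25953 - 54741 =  - 28788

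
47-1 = 46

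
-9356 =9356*( - 1 )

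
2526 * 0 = 0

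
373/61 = 373/61 = 6.11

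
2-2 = 0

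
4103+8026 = 12129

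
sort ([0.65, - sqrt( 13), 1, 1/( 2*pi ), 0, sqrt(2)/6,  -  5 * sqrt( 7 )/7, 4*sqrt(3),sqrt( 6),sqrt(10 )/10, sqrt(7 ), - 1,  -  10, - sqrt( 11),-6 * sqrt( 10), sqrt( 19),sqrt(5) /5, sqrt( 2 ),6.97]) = [ -6*sqrt (10), - 10, - sqrt( 13), - sqrt(11 ), - 5 *sqrt( 7)/7, - 1, 0, 1/( 2*pi),sqrt ( 2) /6, sqrt( 10)/10, sqrt( 5 ) /5, 0.65,  1,sqrt ( 2), sqrt( 6),sqrt (7),  sqrt (19 ), 4*sqrt ( 3), 6.97 ] 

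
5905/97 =5905/97 = 60.88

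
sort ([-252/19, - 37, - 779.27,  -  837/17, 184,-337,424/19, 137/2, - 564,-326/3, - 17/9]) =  [-779.27,-564,  -  337, - 326/3 , - 837/17, - 37 ,-252/19, - 17/9, 424/19, 137/2, 184] 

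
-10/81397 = -1 + 81387/81397 = -0.00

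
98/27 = 3 + 17/27 = 3.63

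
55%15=10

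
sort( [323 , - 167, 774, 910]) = [ - 167, 323, 774 , 910]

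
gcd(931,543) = 1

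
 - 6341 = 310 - 6651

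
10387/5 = 2077 + 2/5 = 2077.40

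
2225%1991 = 234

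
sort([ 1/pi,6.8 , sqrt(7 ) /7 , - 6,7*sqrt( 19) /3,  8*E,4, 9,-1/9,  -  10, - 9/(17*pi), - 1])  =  [ - 10, - 6, - 1, - 9/ (17*pi ), - 1/9, 1/pi, sqrt ( 7 ) /7,  4 , 6.8, 9, 7*sqrt (19)/3, 8*E ] 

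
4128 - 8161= - 4033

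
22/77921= 22/77921 = 0.00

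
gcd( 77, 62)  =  1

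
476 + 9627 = 10103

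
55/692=55/692 = 0.08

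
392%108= 68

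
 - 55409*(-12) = 664908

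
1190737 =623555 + 567182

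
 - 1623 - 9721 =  -11344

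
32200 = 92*350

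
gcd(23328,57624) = 24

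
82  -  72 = 10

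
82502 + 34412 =116914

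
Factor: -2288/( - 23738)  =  2^3*83^( - 1 ) = 8/83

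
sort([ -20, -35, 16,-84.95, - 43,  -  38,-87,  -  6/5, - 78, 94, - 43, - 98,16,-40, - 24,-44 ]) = [ - 98, - 87,  -  84.95, - 78, - 44, - 43,  -  43,  -  40,- 38, -35, -24,-20 , - 6/5, 16, 16, 94]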